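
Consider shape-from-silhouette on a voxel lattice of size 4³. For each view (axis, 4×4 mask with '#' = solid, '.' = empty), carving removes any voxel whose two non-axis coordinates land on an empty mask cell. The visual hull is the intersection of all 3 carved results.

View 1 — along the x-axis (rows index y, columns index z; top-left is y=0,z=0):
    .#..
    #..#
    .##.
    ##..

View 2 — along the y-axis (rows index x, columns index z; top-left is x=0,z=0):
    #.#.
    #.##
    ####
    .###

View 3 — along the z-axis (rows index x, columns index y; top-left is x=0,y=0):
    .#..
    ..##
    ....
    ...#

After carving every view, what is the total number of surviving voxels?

full grid |V| = 64
  1. axis=0 (YZ plane), |mask|=7  ⇒  voxels=28
  2. axis=1 (XZ plane), |mask|=12  ⇒  voxels=19
  3. axis=2 (XY plane), |mask|=4  ⇒  voxels=4

4 voxels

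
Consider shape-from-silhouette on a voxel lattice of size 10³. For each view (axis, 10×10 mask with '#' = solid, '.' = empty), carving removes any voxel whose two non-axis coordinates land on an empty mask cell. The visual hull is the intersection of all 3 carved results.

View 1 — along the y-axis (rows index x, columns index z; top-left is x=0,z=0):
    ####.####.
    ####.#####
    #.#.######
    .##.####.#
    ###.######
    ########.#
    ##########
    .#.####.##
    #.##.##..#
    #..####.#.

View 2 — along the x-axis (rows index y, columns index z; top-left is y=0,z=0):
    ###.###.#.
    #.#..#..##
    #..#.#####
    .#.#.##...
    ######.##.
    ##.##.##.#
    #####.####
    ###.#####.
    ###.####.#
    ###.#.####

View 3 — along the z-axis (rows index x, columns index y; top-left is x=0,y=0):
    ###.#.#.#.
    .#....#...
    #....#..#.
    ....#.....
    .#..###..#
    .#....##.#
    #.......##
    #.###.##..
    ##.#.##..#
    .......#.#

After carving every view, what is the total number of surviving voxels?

initial block: 10^3 = 1000
[1] y-view keeps 79 columns → grid now 790
[2] x-view keeps 71 columns → grid now 564
[3] z-view keeps 38 columns → grid now 218

remaining voxels: 218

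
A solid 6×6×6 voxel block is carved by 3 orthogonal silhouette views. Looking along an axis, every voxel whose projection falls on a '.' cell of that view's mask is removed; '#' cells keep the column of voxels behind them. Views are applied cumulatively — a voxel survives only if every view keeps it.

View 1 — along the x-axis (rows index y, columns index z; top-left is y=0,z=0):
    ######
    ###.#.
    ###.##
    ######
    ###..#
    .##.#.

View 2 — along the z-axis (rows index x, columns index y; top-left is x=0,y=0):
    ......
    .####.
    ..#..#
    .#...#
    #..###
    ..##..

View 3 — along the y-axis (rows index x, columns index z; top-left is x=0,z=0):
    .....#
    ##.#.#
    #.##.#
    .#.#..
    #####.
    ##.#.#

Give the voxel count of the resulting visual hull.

|visual hull| = 41

start: 6×6×6 = 216 voxels
  1. axis=0 (YZ plane), |mask|=28  ⇒  voxels=168
  2. axis=2 (XY plane), |mask|=14  ⇒  voxels=64
  3. axis=1 (XZ plane), |mask|=20  ⇒  voxels=41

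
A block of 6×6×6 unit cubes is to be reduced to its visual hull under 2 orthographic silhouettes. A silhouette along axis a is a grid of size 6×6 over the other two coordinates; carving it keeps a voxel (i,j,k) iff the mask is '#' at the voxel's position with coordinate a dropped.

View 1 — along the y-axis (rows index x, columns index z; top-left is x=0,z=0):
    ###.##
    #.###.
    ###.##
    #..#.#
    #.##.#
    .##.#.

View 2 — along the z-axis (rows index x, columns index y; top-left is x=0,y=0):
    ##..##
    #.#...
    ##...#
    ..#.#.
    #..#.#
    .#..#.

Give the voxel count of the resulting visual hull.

voxel count = 67

full grid |V| = 216
  1. axis=1 (XZ plane), |mask|=24  ⇒  voxels=144
  2. axis=2 (XY plane), |mask|=16  ⇒  voxels=67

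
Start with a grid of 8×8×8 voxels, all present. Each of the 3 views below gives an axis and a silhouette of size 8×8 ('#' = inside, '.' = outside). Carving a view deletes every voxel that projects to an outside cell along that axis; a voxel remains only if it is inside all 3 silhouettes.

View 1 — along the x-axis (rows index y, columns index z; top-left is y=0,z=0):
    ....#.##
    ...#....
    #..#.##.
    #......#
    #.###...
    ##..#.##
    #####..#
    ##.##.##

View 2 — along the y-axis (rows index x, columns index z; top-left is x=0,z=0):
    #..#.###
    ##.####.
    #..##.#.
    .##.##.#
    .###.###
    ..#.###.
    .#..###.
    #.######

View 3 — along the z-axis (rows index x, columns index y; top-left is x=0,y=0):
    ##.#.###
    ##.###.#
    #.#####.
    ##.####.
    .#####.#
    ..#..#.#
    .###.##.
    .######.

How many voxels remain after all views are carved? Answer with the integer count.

start: 8×8×8 = 512 voxels
[1] x-view keeps 31 columns → grid now 248
[2] y-view keeps 41 columns → grid now 154
[3] z-view keeps 44 columns → grid now 105

|visual hull| = 105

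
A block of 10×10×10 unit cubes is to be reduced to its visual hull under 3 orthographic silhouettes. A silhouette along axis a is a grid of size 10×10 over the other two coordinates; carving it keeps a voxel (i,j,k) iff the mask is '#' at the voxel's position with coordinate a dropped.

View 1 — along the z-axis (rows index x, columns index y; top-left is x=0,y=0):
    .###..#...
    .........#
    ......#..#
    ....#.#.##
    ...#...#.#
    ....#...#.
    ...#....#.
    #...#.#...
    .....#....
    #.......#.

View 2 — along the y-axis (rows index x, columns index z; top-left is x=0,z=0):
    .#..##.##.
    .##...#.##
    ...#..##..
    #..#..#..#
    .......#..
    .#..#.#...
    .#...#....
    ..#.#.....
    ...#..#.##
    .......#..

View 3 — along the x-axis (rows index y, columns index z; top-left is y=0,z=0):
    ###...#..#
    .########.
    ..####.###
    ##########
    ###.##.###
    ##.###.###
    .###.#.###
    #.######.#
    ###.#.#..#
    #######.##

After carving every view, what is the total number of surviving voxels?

|visual hull| = 55

start: 10×10×10 = 1000 voxels
carve view 1 (along z, XY-mask fill 24/100): 240 voxels remain
carve view 2 (along y, XZ-mask fill 30/100): 72 voxels remain
carve view 3 (along x, YZ-mask fill 76/100): 55 voxels remain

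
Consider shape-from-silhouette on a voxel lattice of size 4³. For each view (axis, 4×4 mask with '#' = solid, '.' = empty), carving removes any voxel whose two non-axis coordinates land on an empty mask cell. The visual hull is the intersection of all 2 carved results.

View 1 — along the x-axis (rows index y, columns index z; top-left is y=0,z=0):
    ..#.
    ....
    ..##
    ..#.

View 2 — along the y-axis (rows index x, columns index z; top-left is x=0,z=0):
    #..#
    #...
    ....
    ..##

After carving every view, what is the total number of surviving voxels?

remaining voxels: 5

initial block: 4^3 = 64
after view 1 [x-axis, 4 of 16 cells solid] → remaining = 16
after view 2 [y-axis, 5 of 16 cells solid] → remaining = 5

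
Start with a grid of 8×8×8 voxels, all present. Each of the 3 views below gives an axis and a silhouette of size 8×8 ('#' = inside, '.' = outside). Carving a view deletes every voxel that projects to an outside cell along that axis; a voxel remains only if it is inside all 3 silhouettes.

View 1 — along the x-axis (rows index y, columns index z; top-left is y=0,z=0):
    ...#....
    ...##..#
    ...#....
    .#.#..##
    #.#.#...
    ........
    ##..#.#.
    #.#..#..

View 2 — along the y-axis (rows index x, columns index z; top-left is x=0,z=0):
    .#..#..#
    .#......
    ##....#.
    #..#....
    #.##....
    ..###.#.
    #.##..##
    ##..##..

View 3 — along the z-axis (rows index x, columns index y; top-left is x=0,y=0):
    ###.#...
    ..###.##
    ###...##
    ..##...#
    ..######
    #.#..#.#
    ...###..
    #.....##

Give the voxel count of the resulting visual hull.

remaining voxels: 32

start: 8×8×8 = 512 voxels
step 1: project along x, AND mask (19/64) → |grid| = 152
step 2: project along y, AND mask (25/64) → |grid| = 65
step 3: project along z, AND mask (33/64) → |grid| = 32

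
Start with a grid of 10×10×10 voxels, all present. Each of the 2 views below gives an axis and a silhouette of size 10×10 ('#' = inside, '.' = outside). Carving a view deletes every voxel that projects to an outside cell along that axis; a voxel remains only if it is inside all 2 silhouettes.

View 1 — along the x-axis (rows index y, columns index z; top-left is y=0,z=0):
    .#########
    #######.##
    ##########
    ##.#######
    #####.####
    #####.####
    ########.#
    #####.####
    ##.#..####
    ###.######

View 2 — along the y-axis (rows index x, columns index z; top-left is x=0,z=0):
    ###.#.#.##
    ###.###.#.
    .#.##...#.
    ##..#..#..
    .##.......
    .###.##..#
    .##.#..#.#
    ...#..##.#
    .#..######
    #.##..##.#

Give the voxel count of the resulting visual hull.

initial block: 10^3 = 1000
[1] x-view keeps 89 columns → grid now 890
[2] y-view keeps 52 columns → grid now 473

473 voxels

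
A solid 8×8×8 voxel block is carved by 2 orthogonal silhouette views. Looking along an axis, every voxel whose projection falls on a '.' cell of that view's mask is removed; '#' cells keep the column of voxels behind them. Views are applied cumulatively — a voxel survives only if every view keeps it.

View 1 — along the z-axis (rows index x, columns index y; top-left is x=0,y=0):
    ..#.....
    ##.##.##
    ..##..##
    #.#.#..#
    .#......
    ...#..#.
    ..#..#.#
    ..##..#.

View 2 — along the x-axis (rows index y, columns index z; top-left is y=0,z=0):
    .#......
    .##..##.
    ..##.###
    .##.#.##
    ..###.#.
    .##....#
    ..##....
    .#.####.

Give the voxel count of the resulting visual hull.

voxel count = 94

initial block: 8^3 = 512
after view 1 [z-axis, 24 of 64 cells solid] → remaining = 192
after view 2 [x-axis, 29 of 64 cells solid] → remaining = 94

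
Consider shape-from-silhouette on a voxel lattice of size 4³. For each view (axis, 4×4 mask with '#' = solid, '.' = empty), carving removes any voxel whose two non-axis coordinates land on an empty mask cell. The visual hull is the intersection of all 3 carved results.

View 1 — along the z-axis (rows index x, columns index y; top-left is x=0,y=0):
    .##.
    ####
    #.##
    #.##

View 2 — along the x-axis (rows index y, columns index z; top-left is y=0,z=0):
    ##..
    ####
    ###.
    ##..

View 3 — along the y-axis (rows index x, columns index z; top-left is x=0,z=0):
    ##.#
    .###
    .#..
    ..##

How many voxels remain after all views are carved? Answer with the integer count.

before carving: 64 voxels (4×4×4)
after view 1 [z-axis, 12 of 16 cells solid] → remaining = 48
after view 2 [x-axis, 11 of 16 cells solid] → remaining = 32
after view 3 [y-axis, 9 of 16 cells solid] → remaining = 16

voxel count = 16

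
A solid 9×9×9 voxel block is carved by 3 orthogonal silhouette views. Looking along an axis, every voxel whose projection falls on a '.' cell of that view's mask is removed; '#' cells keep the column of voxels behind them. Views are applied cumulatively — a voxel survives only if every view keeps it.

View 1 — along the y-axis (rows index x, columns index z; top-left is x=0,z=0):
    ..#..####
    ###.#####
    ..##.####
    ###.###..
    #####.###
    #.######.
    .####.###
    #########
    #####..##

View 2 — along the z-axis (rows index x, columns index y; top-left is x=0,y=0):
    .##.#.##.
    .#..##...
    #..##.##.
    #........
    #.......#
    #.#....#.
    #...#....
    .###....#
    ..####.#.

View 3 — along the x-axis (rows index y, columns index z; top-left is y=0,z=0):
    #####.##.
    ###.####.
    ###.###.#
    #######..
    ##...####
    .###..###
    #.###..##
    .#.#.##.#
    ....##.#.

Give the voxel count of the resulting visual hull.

140 voxels

initial block: 9^3 = 729
[1] y-view keeps 63 columns → grid now 567
[2] z-view keeps 30 columns → grid now 207
[3] x-view keeps 54 columns → grid now 140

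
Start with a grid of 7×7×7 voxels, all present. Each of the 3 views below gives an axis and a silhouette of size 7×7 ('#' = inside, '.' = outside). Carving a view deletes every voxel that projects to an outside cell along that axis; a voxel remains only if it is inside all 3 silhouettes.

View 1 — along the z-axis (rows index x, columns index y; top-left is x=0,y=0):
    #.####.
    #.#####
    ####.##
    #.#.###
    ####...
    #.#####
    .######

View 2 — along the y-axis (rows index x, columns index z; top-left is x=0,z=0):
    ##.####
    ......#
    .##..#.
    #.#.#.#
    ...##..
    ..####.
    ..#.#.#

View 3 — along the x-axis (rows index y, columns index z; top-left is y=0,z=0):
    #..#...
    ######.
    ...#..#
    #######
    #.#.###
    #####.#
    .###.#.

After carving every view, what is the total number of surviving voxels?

remaining voxels: 79

initial block: 7^3 = 343
[1] z-view keeps 38 columns → grid now 266
[2] y-view keeps 23 columns → grid now 124
[3] x-view keeps 32 columns → grid now 79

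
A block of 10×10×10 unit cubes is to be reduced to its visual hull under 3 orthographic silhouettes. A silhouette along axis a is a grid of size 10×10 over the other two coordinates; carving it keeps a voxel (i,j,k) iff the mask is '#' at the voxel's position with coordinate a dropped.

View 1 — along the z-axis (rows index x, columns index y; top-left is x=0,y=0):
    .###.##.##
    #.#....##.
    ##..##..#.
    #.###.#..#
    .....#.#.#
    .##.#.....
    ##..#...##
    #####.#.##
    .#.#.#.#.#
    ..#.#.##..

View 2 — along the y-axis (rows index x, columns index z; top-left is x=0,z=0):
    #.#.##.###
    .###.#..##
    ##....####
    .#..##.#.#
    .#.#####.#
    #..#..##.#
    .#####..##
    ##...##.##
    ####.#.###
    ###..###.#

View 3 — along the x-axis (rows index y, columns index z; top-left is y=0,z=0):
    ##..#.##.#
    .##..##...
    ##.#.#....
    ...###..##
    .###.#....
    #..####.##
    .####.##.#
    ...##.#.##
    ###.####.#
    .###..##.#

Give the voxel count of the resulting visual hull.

initial block: 10^3 = 1000
V1 z: intersect with XY mask (50 set) -- 500 left
V2 y: intersect with XZ mask (64 set) -- 320 left
V3 x: intersect with YZ mask (56 set) -- 169 left

169 voxels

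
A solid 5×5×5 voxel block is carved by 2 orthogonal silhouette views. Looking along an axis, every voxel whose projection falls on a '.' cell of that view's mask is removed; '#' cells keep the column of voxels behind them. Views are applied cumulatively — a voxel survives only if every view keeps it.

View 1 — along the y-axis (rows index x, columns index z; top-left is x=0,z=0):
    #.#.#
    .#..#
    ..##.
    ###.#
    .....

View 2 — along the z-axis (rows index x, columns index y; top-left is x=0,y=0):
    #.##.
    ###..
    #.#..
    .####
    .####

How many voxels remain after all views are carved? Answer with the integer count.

voxel count = 35

initial block: 5^3 = 125
carve view 1 (along y, XZ-mask fill 11/25): 55 voxels remain
carve view 2 (along z, XY-mask fill 16/25): 35 voxels remain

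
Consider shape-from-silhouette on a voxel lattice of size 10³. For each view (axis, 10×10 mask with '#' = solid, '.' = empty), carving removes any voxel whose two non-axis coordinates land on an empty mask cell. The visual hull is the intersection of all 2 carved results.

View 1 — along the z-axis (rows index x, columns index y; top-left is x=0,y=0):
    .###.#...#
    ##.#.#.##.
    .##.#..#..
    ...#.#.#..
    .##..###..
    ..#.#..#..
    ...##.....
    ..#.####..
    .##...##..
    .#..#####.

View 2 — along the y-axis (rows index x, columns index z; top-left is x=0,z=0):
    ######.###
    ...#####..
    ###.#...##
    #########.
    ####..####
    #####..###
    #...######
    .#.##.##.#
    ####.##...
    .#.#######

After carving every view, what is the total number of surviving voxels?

306 voxels

full grid |V| = 1000
V1 z: intersect with XY mask (43 set) -- 430 left
V2 y: intersect with XZ mask (72 set) -- 306 left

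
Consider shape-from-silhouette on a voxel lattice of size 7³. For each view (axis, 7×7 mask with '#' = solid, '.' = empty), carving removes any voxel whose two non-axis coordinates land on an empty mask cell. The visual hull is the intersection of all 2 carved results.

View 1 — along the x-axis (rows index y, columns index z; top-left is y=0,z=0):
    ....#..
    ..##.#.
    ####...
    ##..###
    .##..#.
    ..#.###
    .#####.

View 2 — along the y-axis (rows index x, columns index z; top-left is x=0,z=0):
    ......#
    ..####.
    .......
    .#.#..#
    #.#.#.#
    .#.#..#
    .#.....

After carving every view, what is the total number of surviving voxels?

voxel count = 54

initial block: 7^3 = 343
step 1: project along x, AND mask (25/49) → |grid| = 175
step 2: project along y, AND mask (16/49) → |grid| = 54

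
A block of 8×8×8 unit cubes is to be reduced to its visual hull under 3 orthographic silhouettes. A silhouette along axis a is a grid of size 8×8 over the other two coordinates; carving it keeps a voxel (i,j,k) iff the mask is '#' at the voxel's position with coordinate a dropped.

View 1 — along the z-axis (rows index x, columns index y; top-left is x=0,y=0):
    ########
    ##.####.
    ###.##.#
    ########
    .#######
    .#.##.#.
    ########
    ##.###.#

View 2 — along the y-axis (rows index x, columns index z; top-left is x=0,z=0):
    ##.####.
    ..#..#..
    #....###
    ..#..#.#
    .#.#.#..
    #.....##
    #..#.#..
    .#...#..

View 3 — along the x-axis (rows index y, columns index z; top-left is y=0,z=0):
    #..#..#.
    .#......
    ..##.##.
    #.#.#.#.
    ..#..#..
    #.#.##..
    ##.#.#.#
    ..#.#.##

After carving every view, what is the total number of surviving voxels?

before carving: 512 voxels (8×8×8)
  1. axis=2 (XY plane), |mask|=53  ⇒  voxels=424
  2. axis=1 (XZ plane), |mask|=26  ⇒  voxels=177
  3. axis=0 (YZ plane), |mask|=27  ⇒  voxels=72

voxel count = 72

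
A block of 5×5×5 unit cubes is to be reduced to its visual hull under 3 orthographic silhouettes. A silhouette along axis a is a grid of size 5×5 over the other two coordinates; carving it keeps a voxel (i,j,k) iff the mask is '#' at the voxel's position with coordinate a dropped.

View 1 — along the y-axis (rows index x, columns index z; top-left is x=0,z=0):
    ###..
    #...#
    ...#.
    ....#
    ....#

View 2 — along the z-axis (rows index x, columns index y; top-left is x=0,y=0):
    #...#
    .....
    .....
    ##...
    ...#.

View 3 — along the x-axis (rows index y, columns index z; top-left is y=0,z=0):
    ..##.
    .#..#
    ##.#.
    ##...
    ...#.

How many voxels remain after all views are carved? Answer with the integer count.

full grid |V| = 125
after view 1 [y-axis, 8 of 25 cells solid] → remaining = 40
after view 2 [z-axis, 5 of 25 cells solid] → remaining = 9
after view 3 [x-axis, 10 of 25 cells solid] → remaining = 2

|visual hull| = 2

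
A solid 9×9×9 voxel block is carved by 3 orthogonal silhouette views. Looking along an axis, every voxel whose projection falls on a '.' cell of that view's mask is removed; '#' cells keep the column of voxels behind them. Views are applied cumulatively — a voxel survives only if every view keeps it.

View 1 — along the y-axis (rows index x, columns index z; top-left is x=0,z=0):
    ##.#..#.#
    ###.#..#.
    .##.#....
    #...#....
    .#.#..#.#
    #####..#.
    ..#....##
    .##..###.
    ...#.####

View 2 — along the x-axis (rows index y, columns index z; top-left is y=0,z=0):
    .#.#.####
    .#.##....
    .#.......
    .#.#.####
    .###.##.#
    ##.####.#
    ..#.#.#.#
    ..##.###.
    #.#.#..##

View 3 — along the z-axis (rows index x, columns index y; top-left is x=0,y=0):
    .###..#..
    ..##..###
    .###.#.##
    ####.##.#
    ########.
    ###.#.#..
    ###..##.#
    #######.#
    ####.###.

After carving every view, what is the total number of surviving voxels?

full grid |V| = 729
after view 1 [y-axis, 38 of 81 cells solid] → remaining = 342
after view 2 [x-axis, 43 of 81 cells solid] → remaining = 182
after view 3 [z-axis, 56 of 81 cells solid] → remaining = 120

|visual hull| = 120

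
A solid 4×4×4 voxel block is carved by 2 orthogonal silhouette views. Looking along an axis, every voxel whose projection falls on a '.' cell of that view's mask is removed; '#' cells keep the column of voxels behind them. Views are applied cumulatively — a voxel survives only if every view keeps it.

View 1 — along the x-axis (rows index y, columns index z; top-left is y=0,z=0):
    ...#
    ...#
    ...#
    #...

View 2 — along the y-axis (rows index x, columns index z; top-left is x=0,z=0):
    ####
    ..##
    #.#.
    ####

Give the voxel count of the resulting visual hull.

start: 4×4×4 = 64 voxels
carve view 1 (along x, YZ-mask fill 4/16): 16 voxels remain
carve view 2 (along y, XZ-mask fill 12/16): 12 voxels remain

12 voxels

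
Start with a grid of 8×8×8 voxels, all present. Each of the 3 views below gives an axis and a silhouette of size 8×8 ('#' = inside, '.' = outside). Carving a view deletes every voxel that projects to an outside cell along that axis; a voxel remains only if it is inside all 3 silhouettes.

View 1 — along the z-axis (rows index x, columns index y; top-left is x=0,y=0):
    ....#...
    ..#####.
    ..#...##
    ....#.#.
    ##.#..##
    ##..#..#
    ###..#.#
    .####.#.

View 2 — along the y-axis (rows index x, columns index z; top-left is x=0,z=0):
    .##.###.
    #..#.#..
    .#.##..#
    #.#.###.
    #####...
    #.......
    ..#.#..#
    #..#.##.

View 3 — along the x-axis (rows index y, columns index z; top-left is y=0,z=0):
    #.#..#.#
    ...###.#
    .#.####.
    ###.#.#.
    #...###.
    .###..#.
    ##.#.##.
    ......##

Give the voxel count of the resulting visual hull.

start: 8×8×8 = 512 voxels
step 1: project along z, AND mask (30/64) → |grid| = 240
step 2: project along y, AND mask (30/64) → |grid| = 106
step 3: project along x, AND mask (33/64) → |grid| = 59

|visual hull| = 59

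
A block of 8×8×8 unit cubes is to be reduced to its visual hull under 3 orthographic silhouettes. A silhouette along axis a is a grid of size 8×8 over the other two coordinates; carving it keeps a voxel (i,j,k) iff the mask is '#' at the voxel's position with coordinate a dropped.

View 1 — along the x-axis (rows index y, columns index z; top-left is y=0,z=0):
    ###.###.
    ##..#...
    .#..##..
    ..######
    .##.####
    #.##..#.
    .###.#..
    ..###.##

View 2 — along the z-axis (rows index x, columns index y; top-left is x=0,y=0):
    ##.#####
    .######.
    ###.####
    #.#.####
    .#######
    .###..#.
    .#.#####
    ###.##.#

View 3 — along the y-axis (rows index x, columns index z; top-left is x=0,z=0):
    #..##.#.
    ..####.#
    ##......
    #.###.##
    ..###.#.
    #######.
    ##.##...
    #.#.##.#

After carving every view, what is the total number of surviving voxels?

before carving: 512 voxels (8×8×8)
step 1: project along x, AND mask (37/64) → |grid| = 296
step 2: project along z, AND mask (49/64) → |grid| = 221
step 3: project along y, AND mask (37/64) → |grid| = 125

voxel count = 125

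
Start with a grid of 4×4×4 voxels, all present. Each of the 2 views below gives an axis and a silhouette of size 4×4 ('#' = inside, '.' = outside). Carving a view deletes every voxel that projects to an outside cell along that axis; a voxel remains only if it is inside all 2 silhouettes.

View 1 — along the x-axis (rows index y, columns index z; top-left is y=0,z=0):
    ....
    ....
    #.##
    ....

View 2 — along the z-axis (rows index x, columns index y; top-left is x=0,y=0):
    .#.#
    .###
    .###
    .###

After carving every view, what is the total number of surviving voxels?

before carving: 64 voxels (4×4×4)
after view 1 [x-axis, 3 of 16 cells solid] → remaining = 12
after view 2 [z-axis, 11 of 16 cells solid] → remaining = 9

voxel count = 9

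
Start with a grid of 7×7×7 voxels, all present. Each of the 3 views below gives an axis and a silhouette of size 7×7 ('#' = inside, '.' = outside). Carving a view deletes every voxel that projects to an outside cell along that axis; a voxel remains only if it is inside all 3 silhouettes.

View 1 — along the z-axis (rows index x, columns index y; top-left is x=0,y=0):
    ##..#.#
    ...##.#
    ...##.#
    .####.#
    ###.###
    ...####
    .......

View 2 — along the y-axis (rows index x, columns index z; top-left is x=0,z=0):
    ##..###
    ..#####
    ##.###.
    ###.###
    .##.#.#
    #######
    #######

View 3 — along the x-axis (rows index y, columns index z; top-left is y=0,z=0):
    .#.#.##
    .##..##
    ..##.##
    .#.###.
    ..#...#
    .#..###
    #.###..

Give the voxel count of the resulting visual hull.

before carving: 343 voxels (7×7×7)
step 1: project along z, AND mask (25/49) → |grid| = 175
step 2: project along y, AND mask (39/49) → |grid| = 132
step 3: project along x, AND mask (26/49) → |grid| = 67

voxel count = 67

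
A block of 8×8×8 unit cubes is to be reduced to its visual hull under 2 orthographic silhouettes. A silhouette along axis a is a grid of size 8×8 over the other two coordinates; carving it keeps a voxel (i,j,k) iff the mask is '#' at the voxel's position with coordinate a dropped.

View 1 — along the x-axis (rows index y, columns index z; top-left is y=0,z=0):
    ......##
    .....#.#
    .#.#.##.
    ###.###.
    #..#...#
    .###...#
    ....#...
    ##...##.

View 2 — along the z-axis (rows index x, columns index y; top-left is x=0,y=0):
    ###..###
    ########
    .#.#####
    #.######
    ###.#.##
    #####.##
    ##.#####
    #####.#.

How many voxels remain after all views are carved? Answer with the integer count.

initial block: 8^3 = 512
V1 x: intersect with YZ mask (26 set) -- 208 left
V2 z: intersect with XY mask (53 set) -- 165 left

remaining voxels: 165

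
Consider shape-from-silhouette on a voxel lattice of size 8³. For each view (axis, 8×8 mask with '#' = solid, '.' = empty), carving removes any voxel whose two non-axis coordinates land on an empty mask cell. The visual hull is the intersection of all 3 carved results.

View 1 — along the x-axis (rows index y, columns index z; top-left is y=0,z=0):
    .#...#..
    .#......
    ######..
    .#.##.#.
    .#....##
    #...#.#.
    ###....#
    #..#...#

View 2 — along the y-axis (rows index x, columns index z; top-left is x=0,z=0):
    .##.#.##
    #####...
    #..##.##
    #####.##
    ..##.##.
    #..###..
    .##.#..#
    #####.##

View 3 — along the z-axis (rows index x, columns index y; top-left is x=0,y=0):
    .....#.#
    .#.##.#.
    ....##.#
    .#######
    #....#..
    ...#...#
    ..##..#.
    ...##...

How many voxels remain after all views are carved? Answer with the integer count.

remaining voxels: 63

before carving: 512 voxels (8×8×8)
after view 1 [x-axis, 26 of 64 cells solid] → remaining = 208
after view 2 [y-axis, 41 of 64 cells solid] → remaining = 135
after view 3 [z-axis, 25 of 64 cells solid] → remaining = 63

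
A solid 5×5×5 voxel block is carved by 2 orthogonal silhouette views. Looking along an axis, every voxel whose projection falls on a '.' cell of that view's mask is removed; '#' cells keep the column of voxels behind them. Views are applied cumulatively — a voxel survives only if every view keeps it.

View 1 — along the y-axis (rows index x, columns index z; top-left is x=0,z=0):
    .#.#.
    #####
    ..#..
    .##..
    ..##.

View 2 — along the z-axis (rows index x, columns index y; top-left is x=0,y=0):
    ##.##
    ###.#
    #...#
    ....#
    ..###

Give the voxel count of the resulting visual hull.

|visual hull| = 38

start: 5×5×5 = 125 voxels
[1] y-view keeps 12 columns → grid now 60
[2] z-view keeps 14 columns → grid now 38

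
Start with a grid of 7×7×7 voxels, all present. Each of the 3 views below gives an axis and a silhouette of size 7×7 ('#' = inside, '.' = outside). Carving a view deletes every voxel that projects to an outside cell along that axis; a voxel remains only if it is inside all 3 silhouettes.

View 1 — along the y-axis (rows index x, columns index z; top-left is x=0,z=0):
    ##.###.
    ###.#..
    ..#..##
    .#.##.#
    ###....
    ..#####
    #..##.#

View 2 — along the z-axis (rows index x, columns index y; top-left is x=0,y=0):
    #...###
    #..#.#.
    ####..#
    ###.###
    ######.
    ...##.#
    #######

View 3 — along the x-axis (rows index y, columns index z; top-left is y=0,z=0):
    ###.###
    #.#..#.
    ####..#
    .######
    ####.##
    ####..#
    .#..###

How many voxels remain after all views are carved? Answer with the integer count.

before carving: 343 voxels (7×7×7)
[1] y-view keeps 28 columns → grid now 196
[2] z-view keeps 34 columns → grid now 132
[3] x-view keeps 35 columns → grid now 97

97 voxels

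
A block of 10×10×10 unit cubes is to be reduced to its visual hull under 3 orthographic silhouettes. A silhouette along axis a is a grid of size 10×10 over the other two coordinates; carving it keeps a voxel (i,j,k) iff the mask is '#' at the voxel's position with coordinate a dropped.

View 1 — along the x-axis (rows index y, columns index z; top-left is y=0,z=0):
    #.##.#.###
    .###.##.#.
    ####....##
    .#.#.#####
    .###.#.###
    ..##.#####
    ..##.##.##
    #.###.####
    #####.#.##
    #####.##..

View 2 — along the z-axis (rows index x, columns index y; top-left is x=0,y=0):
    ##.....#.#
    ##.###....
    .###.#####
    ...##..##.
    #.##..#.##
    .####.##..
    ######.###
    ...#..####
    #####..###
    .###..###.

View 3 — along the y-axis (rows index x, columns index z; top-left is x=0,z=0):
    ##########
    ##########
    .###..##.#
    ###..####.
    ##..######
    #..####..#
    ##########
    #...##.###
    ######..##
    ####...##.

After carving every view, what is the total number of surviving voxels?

voxel count = 325

full grid |V| = 1000
V1 x: intersect with YZ mask (69 set) -- 690 left
V2 z: intersect with XY mask (61 set) -- 424 left
V3 y: intersect with XZ mask (77 set) -- 325 left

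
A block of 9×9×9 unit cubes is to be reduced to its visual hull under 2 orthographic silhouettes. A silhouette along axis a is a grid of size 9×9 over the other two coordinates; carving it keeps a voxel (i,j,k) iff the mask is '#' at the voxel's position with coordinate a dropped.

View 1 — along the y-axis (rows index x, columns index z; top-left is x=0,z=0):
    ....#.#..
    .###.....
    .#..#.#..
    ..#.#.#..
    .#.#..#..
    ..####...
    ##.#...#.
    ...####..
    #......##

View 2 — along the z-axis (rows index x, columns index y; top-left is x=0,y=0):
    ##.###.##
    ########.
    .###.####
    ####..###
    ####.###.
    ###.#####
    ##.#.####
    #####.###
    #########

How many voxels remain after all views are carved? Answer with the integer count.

remaining voxels: 220

initial block: 9^3 = 729
after view 1 [y-axis, 29 of 81 cells solid] → remaining = 261
after view 2 [z-axis, 68 of 81 cells solid] → remaining = 220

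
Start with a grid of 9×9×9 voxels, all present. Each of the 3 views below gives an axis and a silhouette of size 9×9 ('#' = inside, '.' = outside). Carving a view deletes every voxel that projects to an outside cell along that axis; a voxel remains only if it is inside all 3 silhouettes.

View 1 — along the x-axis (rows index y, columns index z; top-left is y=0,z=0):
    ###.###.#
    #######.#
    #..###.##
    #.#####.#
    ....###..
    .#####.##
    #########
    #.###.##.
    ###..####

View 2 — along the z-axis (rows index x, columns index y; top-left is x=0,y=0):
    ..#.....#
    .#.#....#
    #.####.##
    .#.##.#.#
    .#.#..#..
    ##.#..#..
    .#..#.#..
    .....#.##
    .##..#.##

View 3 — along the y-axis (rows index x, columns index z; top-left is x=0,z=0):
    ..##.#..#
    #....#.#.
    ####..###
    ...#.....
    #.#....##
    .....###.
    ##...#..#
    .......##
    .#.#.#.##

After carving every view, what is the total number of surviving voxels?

initial block: 9^3 = 729
step 1: project along x, AND mask (60/81) → |grid| = 540
step 2: project along z, AND mask (35/81) → |grid| = 241
step 3: project along y, AND mask (33/81) → |grid| = 99

voxel count = 99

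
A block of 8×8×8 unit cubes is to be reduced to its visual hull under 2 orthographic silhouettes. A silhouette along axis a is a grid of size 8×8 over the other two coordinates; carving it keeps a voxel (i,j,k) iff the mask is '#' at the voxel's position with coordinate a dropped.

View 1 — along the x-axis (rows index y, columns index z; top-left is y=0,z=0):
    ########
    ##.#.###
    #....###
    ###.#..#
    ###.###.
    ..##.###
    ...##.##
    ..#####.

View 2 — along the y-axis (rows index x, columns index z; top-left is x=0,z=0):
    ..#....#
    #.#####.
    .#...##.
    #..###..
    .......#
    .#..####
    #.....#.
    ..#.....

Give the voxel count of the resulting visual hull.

initial block: 8^3 = 512
V1 x: intersect with YZ mask (43 set) -- 344 left
V2 y: intersect with XZ mask (24 set) -- 133 left

|visual hull| = 133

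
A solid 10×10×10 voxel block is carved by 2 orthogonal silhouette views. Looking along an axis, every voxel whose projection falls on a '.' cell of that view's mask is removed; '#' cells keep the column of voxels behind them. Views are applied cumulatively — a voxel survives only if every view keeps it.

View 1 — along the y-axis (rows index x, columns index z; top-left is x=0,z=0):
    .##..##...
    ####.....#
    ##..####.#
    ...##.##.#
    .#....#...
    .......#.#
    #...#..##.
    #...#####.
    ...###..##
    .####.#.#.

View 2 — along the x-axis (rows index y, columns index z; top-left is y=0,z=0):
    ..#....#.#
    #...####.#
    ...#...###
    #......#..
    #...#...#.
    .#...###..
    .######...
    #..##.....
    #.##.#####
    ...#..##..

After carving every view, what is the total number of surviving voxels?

full grid |V| = 1000
carve view 1 (along y, XZ-mask fill 46/100): 460 voxels remain
carve view 2 (along x, YZ-mask fill 42/100): 196 voxels remain

remaining voxels: 196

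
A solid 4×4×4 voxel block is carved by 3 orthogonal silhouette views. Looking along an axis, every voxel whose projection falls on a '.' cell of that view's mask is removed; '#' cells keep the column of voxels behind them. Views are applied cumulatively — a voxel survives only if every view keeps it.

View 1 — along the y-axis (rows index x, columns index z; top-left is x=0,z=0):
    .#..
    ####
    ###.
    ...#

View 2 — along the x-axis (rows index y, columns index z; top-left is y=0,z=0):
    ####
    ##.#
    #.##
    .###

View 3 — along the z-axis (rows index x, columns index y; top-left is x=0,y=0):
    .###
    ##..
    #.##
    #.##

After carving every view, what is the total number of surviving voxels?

initial block: 4^3 = 64
V1 y: intersect with XZ mask (9 set) -- 36 left
V2 x: intersect with YZ mask (13 set) -- 29 left
V3 z: intersect with XY mask (11 set) -- 19 left

|visual hull| = 19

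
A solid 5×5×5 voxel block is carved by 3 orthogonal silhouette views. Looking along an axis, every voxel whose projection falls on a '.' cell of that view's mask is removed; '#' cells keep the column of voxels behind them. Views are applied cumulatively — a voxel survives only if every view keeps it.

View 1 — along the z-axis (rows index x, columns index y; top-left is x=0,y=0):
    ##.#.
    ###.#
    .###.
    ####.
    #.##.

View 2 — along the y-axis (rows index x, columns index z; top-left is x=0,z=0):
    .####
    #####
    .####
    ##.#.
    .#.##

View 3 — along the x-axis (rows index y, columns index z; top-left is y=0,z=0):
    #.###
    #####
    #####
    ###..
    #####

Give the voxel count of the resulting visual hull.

initial block: 5^3 = 125
V1 z: intersect with XY mask (17 set) -- 85 left
V2 y: intersect with XZ mask (19 set) -- 65 left
V3 x: intersect with YZ mask (22 set) -- 54 left

|visual hull| = 54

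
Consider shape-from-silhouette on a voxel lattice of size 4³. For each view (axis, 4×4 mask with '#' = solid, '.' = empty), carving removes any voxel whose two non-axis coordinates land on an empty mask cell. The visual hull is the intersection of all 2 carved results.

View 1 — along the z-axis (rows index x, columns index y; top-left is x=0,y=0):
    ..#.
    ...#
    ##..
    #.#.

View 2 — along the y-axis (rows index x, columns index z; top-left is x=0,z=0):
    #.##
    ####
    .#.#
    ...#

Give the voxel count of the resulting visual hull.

remaining voxels: 13

start: 4×4×4 = 64 voxels
step 1: project along z, AND mask (6/16) → |grid| = 24
step 2: project along y, AND mask (10/16) → |grid| = 13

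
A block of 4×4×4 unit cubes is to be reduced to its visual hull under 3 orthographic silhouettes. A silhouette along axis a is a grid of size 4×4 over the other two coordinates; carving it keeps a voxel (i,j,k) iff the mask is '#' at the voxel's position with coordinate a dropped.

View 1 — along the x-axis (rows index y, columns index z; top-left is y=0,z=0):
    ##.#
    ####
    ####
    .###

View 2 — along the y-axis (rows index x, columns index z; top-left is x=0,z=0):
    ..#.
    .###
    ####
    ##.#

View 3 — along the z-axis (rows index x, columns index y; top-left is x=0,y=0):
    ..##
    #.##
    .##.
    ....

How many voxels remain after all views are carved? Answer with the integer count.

initial block: 4^3 = 64
step 1: project along x, AND mask (14/16) → |grid| = 56
step 2: project along y, AND mask (11/16) → |grid| = 39
step 3: project along z, AND mask (7/16) → |grid| = 18

18 voxels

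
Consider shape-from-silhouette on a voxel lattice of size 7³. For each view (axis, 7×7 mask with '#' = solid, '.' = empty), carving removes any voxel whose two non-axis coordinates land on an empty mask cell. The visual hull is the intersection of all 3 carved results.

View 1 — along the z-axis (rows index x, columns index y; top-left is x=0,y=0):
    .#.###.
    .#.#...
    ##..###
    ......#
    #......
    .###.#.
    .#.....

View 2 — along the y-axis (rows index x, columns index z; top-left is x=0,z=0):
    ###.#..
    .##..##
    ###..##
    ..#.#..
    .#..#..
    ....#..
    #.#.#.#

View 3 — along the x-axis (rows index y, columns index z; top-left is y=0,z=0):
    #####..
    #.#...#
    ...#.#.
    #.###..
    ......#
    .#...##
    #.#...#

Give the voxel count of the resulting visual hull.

full grid |V| = 343
carve view 1 (along z, XY-mask fill 18/49): 126 voxels remain
carve view 2 (along y, XZ-mask fill 22/49): 61 voxels remain
carve view 3 (along x, YZ-mask fill 21/49): 29 voxels remain

voxel count = 29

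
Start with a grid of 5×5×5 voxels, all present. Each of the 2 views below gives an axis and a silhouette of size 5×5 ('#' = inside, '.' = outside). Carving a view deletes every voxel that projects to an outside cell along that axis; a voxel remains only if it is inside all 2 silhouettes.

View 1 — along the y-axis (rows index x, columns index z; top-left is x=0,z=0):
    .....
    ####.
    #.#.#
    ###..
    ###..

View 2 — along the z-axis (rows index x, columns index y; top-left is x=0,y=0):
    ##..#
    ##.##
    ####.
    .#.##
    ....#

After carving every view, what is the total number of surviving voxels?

full grid |V| = 125
[1] y-view keeps 13 columns → grid now 65
[2] z-view keeps 15 columns → grid now 40

remaining voxels: 40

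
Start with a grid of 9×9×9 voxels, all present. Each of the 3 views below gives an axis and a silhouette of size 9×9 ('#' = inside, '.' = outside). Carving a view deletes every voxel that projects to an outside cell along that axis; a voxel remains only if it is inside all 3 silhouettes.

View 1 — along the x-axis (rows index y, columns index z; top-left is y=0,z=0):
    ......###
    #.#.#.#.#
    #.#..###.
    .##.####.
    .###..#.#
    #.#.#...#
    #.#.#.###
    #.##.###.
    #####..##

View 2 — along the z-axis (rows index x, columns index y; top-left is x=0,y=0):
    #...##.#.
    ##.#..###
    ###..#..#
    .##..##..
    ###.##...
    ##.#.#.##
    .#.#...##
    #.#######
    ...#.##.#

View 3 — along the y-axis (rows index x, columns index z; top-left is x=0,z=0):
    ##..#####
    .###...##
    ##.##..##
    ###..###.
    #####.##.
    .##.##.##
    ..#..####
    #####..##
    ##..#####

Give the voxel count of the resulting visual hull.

remaining voxels: 164

initial block: 9^3 = 729
carve view 1 (along x, YZ-mask fill 47/81): 423 voxels remain
carve view 2 (along z, XY-mask fill 46/81): 237 voxels remain
carve view 3 (along y, XZ-mask fill 56/81): 164 voxels remain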